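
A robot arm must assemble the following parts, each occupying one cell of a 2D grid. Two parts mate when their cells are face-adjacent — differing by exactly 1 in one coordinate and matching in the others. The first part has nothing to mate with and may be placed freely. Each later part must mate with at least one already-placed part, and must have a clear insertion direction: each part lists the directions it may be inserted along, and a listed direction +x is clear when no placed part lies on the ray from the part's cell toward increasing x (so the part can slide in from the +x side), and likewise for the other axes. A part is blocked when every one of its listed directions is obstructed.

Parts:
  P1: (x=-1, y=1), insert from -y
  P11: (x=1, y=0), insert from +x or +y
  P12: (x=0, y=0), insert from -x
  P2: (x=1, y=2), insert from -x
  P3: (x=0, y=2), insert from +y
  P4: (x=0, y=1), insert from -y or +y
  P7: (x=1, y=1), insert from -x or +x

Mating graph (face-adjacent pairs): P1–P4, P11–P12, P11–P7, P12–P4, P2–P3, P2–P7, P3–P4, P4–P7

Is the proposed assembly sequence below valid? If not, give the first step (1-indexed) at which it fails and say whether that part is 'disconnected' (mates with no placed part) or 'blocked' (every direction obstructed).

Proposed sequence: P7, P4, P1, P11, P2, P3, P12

Valid

1. P7@(1, 1) [-x clear] — {P7}
2. P4@(0, 1) [-y clear] — {P4, P7}
3. P1@(-1, 1) [-y clear] — {P1, P4, P7}
4. P11@(1, 0) [+x clear] — {P1, P11, P4, P7}
5. P2@(1, 2) [-x clear] — {P1, P11, P2, P4, P7}
6. P3@(0, 2) [+y clear] — {P1, P11, P2, P3, P4, P7}
7. P12@(0, 0) [-x clear] — {P1, P11, P12, P2, P3, P4, P7}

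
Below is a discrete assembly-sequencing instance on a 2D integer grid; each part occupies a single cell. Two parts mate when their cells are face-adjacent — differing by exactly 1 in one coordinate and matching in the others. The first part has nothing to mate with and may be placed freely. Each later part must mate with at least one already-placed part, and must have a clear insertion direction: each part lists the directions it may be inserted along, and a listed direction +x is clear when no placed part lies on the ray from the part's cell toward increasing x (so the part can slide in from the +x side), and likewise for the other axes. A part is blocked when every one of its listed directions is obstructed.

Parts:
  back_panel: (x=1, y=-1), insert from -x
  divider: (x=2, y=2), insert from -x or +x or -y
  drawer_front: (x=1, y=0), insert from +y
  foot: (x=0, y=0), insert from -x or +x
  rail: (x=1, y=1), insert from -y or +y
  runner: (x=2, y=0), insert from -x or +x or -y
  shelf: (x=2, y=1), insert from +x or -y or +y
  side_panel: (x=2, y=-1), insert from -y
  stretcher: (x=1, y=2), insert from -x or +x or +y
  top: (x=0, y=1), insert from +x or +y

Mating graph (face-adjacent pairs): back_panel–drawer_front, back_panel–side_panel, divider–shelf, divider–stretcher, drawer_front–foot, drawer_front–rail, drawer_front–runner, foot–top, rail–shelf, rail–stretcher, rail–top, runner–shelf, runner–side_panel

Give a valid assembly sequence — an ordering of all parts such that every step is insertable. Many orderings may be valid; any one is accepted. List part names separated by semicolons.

1. shelf@(2, 1) [+x clear] — {shelf}
2. divider@(2, 2) [-x clear] — {divider, shelf}
3. runner@(2, 0) [-x clear] — {divider, runner, shelf}
4. side_panel@(2, -1) [-y clear] — {divider, runner, shelf, side_panel}
5. back_panel@(1, -1) [-x clear] — {back_panel, divider, runner, shelf, side_panel}
6. drawer_front@(1, 0) [+y clear] — {back_panel, divider, drawer_front, runner, shelf, side_panel}
7. foot@(0, 0) [-x clear] — {back_panel, divider, drawer_front, foot, runner, shelf, side_panel}
8. rail@(1, 1) [+y clear] — {back_panel, divider, drawer_front, foot, rail, runner, shelf, side_panel}
9. stretcher@(1, 2) [-x clear] — {back_panel, divider, drawer_front, foot, rail, runner, shelf, side_panel, stretcher}
10. top@(0, 1) [+y clear] — {back_panel, divider, drawer_front, foot, rail, runner, shelf, side_panel, stretcher, top}

shelf; divider; runner; side_panel; back_panel; drawer_front; foot; rail; stretcher; top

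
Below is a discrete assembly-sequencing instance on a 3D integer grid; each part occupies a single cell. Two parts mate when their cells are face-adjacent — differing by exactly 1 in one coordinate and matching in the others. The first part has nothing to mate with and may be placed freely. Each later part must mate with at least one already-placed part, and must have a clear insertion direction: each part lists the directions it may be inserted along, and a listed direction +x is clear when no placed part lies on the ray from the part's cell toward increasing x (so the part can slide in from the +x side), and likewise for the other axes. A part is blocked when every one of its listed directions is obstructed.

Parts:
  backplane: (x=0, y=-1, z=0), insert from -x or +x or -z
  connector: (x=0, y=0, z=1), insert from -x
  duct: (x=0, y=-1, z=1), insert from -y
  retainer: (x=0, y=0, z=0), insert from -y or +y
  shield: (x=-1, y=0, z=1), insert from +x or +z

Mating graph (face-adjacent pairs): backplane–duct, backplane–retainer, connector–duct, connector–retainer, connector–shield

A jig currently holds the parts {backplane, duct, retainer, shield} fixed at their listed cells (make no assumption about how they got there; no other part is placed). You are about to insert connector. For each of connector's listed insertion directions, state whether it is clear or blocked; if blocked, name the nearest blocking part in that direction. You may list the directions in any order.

-x: nearest on ray is shield@(-1, 0, 1) ⇒ blocked

-x: blocked by shield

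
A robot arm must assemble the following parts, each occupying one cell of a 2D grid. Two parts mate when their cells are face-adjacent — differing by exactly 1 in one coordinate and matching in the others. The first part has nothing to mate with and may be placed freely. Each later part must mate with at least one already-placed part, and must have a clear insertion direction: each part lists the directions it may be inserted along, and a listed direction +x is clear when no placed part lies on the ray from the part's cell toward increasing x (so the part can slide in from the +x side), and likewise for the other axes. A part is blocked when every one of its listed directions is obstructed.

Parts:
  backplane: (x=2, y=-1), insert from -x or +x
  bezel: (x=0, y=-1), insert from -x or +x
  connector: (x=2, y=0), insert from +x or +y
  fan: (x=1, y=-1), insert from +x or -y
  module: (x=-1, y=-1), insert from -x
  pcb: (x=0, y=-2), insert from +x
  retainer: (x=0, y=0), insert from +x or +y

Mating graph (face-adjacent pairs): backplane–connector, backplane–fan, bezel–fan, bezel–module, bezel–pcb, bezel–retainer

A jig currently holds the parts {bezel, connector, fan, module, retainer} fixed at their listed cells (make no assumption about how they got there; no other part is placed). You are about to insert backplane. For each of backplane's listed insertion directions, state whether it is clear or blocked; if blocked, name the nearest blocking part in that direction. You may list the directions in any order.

-x: nearest on ray is fan@(1, -1) ⇒ blocked
+x: ray from backplane(2, -1) has no placed part ⇒ clear

+x: clear; -x: blocked by fan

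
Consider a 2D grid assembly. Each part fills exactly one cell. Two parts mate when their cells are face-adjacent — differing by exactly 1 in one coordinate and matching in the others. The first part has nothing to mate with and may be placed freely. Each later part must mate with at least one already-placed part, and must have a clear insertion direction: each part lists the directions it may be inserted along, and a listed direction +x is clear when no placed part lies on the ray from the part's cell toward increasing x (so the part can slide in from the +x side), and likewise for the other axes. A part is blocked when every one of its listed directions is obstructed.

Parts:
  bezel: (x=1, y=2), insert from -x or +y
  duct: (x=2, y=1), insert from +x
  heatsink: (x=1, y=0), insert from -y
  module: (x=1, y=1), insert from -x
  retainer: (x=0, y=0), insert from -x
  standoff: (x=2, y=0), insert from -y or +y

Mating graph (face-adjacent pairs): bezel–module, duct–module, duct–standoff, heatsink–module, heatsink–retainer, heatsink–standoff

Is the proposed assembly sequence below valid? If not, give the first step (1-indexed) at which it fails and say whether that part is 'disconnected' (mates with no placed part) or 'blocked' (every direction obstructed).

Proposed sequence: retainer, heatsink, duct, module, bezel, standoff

1. retainer@(0, 0) [-x clear] — {retainer}
2. heatsink@(1, 0) [-y clear] — {heatsink, retainer}
3. duct@(2, 1) — no placed neighbour ⇒ disconnected

Invalid at step 3 (disconnected)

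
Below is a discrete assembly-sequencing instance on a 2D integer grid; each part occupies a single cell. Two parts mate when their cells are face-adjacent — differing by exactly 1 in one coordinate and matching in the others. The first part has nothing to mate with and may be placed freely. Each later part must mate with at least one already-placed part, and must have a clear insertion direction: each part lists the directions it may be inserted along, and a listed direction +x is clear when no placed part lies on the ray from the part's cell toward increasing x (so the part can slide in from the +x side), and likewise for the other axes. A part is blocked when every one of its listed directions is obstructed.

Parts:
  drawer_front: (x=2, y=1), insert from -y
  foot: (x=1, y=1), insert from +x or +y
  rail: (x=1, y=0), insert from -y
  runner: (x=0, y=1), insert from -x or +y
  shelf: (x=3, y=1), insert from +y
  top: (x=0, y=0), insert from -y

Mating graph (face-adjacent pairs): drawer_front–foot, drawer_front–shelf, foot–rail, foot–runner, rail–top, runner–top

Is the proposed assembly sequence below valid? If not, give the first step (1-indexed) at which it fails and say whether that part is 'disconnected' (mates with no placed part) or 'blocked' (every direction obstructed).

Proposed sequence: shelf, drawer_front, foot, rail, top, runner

Valid

1. shelf@(3, 1) [+y clear] — {shelf}
2. drawer_front@(2, 1) [-y clear] — {drawer_front, shelf}
3. foot@(1, 1) [+y clear] — {drawer_front, foot, shelf}
4. rail@(1, 0) [-y clear] — {drawer_front, foot, rail, shelf}
5. top@(0, 0) [-y clear] — {drawer_front, foot, rail, shelf, top}
6. runner@(0, 1) [-x clear] — {drawer_front, foot, rail, runner, shelf, top}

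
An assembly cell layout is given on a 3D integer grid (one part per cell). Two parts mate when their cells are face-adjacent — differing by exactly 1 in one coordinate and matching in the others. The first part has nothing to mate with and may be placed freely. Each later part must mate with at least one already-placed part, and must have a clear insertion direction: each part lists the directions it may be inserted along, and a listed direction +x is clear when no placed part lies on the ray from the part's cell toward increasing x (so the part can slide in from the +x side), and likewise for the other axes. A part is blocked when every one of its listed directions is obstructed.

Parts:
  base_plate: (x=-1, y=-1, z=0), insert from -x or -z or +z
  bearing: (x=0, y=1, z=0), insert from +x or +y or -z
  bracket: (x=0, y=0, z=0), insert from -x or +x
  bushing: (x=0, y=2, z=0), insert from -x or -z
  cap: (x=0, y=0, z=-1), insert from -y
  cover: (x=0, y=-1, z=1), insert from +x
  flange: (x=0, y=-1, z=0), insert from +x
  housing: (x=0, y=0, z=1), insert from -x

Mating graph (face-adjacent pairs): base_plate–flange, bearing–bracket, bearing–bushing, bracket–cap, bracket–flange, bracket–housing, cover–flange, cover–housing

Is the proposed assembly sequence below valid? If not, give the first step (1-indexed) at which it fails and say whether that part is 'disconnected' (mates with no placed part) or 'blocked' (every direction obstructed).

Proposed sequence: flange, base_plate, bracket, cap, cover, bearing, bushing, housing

Valid

1. flange@(0, -1, 0) [+x clear] — {flange}
2. base_plate@(-1, -1, 0) [-x clear] — {base_plate, flange}
3. bracket@(0, 0, 0) [-x clear] — {base_plate, bracket, flange}
4. cap@(0, 0, -1) [-y clear] — {base_plate, bracket, cap, flange}
5. cover@(0, -1, 1) [+x clear] — {base_plate, bracket, cap, cover, flange}
6. bearing@(0, 1, 0) [+x clear] — {base_plate, bearing, bracket, cap, cover, flange}
7. bushing@(0, 2, 0) [-x clear] — {base_plate, bearing, bracket, bushing, cap, cover, flange}
8. housing@(0, 0, 1) [-x clear] — {base_plate, bearing, bracket, bushing, cap, cover, flange, housing}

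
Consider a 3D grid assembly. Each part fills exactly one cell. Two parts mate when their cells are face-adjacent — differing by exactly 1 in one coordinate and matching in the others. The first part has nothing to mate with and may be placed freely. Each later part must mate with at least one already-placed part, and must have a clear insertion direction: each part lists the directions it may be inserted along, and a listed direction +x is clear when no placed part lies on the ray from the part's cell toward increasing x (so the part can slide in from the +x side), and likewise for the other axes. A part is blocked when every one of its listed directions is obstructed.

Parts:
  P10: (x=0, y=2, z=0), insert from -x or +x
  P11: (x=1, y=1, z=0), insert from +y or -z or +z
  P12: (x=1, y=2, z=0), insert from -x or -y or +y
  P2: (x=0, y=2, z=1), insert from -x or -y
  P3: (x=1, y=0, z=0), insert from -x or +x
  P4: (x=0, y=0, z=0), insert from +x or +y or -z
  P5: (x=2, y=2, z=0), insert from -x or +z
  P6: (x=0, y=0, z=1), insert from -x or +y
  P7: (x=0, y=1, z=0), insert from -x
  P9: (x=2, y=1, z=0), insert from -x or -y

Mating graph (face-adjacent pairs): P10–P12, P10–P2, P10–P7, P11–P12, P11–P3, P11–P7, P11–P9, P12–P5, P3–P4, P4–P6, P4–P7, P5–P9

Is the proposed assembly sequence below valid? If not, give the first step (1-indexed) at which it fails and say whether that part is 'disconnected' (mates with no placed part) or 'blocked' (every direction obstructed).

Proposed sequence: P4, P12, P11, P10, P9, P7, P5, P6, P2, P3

1. P4@(0, 0, 0) [+x clear] — {P4}
2. P12@(1, 2, 0) — no placed neighbour ⇒ disconnected

Invalid at step 2 (disconnected)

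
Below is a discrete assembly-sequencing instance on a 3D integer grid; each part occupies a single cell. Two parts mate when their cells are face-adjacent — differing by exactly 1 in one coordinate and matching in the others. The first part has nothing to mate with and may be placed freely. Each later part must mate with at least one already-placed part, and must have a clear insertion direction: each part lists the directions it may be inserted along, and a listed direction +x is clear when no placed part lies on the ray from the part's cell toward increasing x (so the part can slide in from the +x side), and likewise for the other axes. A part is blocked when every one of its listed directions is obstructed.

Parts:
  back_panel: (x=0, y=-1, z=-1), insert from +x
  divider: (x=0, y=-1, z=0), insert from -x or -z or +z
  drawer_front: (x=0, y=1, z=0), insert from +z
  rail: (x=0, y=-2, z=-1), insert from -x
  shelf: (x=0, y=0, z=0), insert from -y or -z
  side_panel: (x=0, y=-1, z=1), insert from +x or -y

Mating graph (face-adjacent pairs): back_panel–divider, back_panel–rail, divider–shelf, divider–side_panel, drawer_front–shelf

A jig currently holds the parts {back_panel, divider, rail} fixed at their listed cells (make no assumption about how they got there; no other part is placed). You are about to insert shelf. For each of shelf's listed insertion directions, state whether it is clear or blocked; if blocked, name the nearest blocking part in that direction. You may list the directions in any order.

-y: blocked by divider; -z: clear

-y: nearest on ray is divider@(0, -1, 0) ⇒ blocked
-z: ray from shelf(0, 0, 0) has no placed part ⇒ clear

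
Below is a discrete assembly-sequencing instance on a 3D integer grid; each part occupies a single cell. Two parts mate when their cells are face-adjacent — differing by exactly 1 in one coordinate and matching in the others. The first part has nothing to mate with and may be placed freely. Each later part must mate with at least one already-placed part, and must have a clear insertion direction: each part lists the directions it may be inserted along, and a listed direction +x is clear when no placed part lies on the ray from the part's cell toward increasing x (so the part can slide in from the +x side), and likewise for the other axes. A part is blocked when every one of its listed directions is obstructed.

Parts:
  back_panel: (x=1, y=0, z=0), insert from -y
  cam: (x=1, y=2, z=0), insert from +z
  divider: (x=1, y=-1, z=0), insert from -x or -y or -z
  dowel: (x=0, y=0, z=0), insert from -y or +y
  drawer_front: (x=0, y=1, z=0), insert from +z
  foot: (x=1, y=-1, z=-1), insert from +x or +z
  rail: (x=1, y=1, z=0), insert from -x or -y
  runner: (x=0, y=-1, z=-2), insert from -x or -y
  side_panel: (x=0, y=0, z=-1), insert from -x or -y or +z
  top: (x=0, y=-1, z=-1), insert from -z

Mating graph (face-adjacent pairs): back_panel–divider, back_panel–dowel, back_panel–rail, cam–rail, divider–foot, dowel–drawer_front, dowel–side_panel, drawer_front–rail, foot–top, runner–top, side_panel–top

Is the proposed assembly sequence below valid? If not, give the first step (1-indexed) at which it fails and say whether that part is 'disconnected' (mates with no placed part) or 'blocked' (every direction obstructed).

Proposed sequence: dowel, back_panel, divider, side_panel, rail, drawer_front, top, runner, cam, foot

Valid

1. dowel@(0, 0, 0) [-y clear] — {dowel}
2. back_panel@(1, 0, 0) [-y clear] — {back_panel, dowel}
3. divider@(1, -1, 0) [-x clear] — {back_panel, divider, dowel}
4. side_panel@(0, 0, -1) [-x clear] — {back_panel, divider, dowel, side_panel}
5. rail@(1, 1, 0) [-x clear] — {back_panel, divider, dowel, rail, side_panel}
6. drawer_front@(0, 1, 0) [+z clear] — {back_panel, divider, dowel, drawer_front, rail, side_panel}
7. top@(0, -1, -1) [-z clear] — {back_panel, divider, dowel, drawer_front, rail, side_panel, top}
8. runner@(0, -1, -2) [-x clear] — {back_panel, divider, dowel, drawer_front, rail, runner, side_panel, top}
9. cam@(1, 2, 0) [+z clear] — {back_panel, cam, divider, dowel, drawer_front, rail, runner, side_panel, top}
10. foot@(1, -1, -1) [+x clear] — {back_panel, cam, divider, dowel, drawer_front, foot, rail, runner, side_panel, top}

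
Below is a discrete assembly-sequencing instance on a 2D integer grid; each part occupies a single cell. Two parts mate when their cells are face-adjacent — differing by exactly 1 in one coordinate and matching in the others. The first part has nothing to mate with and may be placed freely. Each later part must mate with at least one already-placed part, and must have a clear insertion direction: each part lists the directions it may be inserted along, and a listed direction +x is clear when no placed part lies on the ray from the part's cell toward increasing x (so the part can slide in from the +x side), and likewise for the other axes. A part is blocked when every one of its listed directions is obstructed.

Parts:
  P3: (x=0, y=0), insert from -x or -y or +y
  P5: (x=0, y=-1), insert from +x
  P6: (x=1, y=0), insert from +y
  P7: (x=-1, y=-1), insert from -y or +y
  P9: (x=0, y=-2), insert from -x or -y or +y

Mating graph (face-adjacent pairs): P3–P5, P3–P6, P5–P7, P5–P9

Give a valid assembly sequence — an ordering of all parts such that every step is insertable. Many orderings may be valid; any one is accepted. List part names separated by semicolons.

P7; P5; P3; P6; P9

1. P7@(-1, -1) [-y clear] — {P7}
2. P5@(0, -1) [+x clear] — {P5, P7}
3. P3@(0, 0) [-x clear] — {P3, P5, P7}
4. P6@(1, 0) [+y clear] — {P3, P5, P6, P7}
5. P9@(0, -2) [-x clear] — {P3, P5, P6, P7, P9}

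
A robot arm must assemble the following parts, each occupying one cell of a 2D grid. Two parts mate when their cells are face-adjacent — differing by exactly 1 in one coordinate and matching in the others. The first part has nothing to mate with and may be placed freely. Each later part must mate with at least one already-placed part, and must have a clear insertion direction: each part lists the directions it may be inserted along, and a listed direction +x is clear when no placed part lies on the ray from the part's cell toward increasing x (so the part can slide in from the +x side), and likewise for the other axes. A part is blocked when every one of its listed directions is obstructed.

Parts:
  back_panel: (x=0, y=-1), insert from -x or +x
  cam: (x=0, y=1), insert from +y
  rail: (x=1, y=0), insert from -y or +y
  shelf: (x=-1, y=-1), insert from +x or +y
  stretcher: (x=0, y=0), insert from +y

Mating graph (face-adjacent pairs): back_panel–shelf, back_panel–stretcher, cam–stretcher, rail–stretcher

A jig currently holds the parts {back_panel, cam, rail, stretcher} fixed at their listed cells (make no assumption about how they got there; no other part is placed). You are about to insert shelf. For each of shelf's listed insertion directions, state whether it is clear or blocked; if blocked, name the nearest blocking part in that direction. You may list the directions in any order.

+x: blocked by back_panel; +y: clear

+x: nearest on ray is back_panel@(0, -1) ⇒ blocked
+y: ray from shelf(-1, -1) has no placed part ⇒ clear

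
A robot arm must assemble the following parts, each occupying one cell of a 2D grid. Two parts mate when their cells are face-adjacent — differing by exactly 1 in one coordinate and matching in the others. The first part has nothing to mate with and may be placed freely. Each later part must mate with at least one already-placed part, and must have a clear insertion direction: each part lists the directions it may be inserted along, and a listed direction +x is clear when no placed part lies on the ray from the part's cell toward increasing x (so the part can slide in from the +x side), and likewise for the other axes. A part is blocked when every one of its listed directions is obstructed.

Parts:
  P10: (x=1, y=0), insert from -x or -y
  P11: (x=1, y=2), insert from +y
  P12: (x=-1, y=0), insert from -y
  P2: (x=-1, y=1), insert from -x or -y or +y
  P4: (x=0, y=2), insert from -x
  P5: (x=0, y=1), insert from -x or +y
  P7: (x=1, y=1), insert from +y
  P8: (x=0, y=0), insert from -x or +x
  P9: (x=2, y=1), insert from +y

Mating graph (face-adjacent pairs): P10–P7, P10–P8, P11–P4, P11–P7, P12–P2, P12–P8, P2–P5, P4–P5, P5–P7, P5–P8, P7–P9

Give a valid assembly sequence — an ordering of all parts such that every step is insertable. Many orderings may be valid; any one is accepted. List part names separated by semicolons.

1. P4@(0, 2) [-x clear] — {P4}
2. P5@(0, 1) [-x clear] — {P4, P5}
3. P7@(1, 1) [+y clear] — {P4, P5, P7}
4. P11@(1, 2) [+y clear] — {P11, P4, P5, P7}
5. P9@(2, 1) [+y clear] — {P11, P4, P5, P7, P9}
6. P8@(0, 0) [-x clear] — {P11, P4, P5, P7, P8, P9}
7. P12@(-1, 0) [-y clear] — {P11, P12, P4, P5, P7, P8, P9}
8. P10@(1, 0) [-y clear] — {P10, P11, P12, P4, P5, P7, P8, P9}
9. P2@(-1, 1) [-x clear] — {P10, P11, P12, P2, P4, P5, P7, P8, P9}

P4; P5; P7; P11; P9; P8; P12; P10; P2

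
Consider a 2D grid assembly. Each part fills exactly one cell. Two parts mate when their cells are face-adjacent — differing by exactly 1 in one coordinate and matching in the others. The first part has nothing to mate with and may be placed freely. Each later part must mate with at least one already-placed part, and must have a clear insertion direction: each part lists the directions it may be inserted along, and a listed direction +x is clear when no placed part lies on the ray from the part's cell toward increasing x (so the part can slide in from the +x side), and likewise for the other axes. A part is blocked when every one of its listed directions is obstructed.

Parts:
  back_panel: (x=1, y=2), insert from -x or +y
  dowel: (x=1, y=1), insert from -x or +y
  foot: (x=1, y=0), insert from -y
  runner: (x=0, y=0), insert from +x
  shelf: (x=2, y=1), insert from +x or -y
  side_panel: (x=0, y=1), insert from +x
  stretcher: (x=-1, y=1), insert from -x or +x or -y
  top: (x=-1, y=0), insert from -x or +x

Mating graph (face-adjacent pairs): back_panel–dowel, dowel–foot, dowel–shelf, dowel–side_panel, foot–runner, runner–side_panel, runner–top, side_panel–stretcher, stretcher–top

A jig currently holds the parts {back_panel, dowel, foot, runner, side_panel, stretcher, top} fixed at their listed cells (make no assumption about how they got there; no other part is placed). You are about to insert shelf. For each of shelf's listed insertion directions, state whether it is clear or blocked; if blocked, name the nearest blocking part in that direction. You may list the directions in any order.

+x: clear; -y: clear

+x: ray from shelf(2, 1) has no placed part ⇒ clear
-y: ray from shelf(2, 1) has no placed part ⇒ clear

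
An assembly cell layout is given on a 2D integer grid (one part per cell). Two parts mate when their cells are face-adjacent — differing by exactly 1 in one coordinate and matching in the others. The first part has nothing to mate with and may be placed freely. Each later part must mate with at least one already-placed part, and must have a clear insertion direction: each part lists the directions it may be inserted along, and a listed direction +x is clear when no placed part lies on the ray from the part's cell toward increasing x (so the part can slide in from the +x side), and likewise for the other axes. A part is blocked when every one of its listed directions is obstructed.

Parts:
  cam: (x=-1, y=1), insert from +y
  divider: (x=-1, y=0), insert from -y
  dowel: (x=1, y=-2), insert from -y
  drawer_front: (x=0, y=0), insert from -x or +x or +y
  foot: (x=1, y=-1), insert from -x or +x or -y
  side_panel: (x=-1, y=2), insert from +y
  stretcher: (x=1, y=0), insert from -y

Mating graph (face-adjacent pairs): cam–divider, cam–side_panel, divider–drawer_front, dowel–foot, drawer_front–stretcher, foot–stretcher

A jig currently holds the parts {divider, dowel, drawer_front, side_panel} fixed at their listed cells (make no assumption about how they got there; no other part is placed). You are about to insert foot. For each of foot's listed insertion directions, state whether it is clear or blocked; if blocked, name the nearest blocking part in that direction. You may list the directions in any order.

+x: clear; -x: clear; -y: blocked by dowel

-x: ray from foot(1, -1) has no placed part ⇒ clear
+x: ray from foot(1, -1) has no placed part ⇒ clear
-y: nearest on ray is dowel@(1, -2) ⇒ blocked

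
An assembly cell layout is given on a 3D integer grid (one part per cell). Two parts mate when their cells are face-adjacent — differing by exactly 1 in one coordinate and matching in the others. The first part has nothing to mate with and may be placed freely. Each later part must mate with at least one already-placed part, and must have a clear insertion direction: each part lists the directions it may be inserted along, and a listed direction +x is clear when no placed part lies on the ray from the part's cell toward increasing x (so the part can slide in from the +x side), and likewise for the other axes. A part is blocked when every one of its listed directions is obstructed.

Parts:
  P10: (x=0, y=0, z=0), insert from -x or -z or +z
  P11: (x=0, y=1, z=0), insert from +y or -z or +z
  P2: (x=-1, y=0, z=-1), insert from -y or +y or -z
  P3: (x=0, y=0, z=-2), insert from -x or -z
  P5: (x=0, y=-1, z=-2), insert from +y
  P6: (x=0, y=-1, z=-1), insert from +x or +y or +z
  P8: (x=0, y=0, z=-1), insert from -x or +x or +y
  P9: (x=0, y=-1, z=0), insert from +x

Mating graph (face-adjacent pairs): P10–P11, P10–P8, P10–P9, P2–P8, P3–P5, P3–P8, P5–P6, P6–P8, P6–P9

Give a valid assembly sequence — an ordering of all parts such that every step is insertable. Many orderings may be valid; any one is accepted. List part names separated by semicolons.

P6; P9; P5; P3; P10; P11; P8; P2

1. P6@(0, -1, -1) [+x clear] — {P6}
2. P9@(0, -1, 0) [+x clear] — {P6, P9}
3. P5@(0, -1, -2) [+y clear] — {P5, P6, P9}
4. P3@(0, 0, -2) [-x clear] — {P3, P5, P6, P9}
5. P10@(0, 0, 0) [-x clear] — {P10, P3, P5, P6, P9}
6. P11@(0, 1, 0) [+y clear] — {P10, P11, P3, P5, P6, P9}
7. P8@(0, 0, -1) [-x clear] — {P10, P11, P3, P5, P6, P8, P9}
8. P2@(-1, 0, -1) [-y clear] — {P10, P11, P2, P3, P5, P6, P8, P9}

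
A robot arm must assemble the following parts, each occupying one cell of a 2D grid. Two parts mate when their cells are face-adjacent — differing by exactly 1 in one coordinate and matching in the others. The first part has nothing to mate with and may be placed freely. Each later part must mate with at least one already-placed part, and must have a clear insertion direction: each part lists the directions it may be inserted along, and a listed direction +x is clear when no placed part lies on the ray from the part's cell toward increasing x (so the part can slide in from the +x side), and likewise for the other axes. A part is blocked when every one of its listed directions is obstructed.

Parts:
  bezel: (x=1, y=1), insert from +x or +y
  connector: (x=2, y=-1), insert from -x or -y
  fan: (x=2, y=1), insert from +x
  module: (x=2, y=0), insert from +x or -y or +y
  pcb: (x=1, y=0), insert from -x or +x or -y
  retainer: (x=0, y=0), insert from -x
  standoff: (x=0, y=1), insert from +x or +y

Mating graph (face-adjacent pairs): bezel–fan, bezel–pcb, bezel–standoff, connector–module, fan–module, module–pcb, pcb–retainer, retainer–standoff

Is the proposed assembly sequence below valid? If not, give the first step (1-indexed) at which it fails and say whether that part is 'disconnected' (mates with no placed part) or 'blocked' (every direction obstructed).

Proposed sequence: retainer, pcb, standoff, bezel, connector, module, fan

Invalid at step 5 (disconnected)

1. retainer@(0, 0) [-x clear] — {retainer}
2. pcb@(1, 0) [+x clear] — {pcb, retainer}
3. standoff@(0, 1) [+x clear] — {pcb, retainer, standoff}
4. bezel@(1, 1) [+x clear] — {bezel, pcb, retainer, standoff}
5. connector@(2, -1) — no placed neighbour ⇒ disconnected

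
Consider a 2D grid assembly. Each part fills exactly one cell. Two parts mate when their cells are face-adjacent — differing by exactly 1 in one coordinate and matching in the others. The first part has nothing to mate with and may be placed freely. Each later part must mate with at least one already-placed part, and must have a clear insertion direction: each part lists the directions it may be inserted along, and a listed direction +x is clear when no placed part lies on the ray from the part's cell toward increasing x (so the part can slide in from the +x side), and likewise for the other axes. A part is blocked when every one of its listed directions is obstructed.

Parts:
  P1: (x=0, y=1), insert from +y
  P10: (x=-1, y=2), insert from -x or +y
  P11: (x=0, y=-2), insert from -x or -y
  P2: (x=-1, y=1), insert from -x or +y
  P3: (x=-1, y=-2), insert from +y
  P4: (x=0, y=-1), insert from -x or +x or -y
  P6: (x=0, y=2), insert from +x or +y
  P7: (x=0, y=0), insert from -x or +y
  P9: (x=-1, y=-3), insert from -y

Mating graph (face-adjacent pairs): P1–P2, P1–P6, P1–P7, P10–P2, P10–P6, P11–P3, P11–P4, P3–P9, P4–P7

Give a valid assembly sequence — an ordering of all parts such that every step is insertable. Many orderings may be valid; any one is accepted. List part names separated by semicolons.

P7; P1; P6; P4; P11; P3; P10; P2; P9

1. P7@(0, 0) [-x clear] — {P7}
2. P1@(0, 1) [+y clear] — {P1, P7}
3. P6@(0, 2) [+x clear] — {P1, P6, P7}
4. P4@(0, -1) [-x clear] — {P1, P4, P6, P7}
5. P11@(0, -2) [-x clear] — {P1, P11, P4, P6, P7}
6. P3@(-1, -2) [+y clear] — {P1, P11, P3, P4, P6, P7}
7. P10@(-1, 2) [-x clear] — {P1, P10, P11, P3, P4, P6, P7}
8. P2@(-1, 1) [-x clear] — {P1, P10, P11, P2, P3, P4, P6, P7}
9. P9@(-1, -3) [-y clear] — {P1, P10, P11, P2, P3, P4, P6, P7, P9}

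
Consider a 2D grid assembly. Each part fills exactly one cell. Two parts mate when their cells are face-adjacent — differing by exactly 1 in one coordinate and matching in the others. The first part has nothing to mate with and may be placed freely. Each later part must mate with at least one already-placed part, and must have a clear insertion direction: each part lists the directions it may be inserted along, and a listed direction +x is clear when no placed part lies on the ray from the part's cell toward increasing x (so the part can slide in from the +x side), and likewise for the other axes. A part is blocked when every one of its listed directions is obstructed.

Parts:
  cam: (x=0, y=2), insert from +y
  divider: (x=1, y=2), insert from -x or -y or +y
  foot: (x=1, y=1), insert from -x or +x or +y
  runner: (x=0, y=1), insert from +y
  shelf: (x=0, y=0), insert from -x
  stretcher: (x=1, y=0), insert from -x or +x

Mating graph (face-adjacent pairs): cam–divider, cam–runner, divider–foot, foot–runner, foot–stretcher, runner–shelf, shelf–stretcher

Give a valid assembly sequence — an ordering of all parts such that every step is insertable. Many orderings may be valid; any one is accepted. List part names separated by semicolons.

1. foot@(1, 1) [-x clear] — {foot}
2. runner@(0, 1) [+y clear] — {foot, runner}
3. divider@(1, 2) [-x clear] — {divider, foot, runner}
4. stretcher@(1, 0) [-x clear] — {divider, foot, runner, stretcher}
5. shelf@(0, 0) [-x clear] — {divider, foot, runner, shelf, stretcher}
6. cam@(0, 2) [+y clear] — {cam, divider, foot, runner, shelf, stretcher}

foot; runner; divider; stretcher; shelf; cam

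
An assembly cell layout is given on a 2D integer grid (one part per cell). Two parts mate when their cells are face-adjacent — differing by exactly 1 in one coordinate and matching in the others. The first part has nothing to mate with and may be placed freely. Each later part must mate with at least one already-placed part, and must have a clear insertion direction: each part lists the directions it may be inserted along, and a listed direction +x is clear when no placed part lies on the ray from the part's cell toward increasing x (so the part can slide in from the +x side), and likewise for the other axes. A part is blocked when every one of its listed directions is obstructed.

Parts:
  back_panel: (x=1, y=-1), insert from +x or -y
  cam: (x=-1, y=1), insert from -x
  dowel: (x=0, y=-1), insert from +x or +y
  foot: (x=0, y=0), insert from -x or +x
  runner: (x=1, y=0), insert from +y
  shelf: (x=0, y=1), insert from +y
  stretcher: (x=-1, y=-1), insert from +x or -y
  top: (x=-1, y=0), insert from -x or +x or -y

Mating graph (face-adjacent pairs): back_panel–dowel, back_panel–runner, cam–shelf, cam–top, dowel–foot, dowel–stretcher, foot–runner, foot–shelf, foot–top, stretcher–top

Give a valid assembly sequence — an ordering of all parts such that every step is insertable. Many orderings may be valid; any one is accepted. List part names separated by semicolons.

runner; foot; dowel; top; shelf; stretcher; back_panel; cam

1. runner@(1, 0) [+y clear] — {runner}
2. foot@(0, 0) [-x clear] — {foot, runner}
3. dowel@(0, -1) [+x clear] — {dowel, foot, runner}
4. top@(-1, 0) [-x clear] — {dowel, foot, runner, top}
5. shelf@(0, 1) [+y clear] — {dowel, foot, runner, shelf, top}
6. stretcher@(-1, -1) [-y clear] — {dowel, foot, runner, shelf, stretcher, top}
7. back_panel@(1, -1) [+x clear] — {back_panel, dowel, foot, runner, shelf, stretcher, top}
8. cam@(-1, 1) [-x clear] — {back_panel, cam, dowel, foot, runner, shelf, stretcher, top}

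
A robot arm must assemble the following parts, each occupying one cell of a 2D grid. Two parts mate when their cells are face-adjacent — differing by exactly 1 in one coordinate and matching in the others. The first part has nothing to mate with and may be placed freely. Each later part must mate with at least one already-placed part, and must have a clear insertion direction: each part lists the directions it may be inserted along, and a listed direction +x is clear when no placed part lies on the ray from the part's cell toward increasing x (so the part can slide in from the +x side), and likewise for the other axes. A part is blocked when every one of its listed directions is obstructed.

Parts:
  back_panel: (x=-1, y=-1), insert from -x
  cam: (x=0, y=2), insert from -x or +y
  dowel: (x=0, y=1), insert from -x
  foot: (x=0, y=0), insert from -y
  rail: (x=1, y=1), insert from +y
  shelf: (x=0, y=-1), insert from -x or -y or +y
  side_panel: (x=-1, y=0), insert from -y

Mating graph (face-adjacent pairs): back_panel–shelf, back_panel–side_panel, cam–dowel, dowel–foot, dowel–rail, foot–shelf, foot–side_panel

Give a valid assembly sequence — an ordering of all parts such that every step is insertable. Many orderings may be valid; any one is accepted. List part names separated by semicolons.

1. rail@(1, 1) [+y clear] — {rail}
2. dowel@(0, 1) [-x clear] — {dowel, rail}
3. cam@(0, 2) [-x clear] — {cam, dowel, rail}
4. foot@(0, 0) [-y clear] — {cam, dowel, foot, rail}
5. shelf@(0, -1) [-x clear] — {cam, dowel, foot, rail, shelf}
6. side_panel@(-1, 0) [-y clear] — {cam, dowel, foot, rail, shelf, side_panel}
7. back_panel@(-1, -1) [-x clear] — {back_panel, cam, dowel, foot, rail, shelf, side_panel}

rail; dowel; cam; foot; shelf; side_panel; back_panel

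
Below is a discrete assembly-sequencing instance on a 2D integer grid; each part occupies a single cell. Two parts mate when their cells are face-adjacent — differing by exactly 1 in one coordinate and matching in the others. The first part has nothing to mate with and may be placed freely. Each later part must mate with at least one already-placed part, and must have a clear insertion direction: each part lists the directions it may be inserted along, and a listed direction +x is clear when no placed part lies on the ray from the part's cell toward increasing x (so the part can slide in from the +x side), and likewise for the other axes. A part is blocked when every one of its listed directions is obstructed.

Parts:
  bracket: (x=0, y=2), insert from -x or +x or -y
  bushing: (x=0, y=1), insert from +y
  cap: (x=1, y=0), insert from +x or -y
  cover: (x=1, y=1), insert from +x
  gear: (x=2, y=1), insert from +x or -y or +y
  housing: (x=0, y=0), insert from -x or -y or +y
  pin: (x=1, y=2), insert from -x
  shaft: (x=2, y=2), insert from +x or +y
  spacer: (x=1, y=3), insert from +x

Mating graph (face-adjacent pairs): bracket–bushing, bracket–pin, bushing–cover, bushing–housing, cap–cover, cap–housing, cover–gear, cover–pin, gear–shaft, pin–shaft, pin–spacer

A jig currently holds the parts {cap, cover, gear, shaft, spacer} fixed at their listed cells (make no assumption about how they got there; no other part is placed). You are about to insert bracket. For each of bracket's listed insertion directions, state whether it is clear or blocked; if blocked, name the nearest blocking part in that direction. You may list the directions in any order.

-x: ray from bracket(0, 2) has no placed part ⇒ clear
+x: nearest on ray is shaft@(2, 2) ⇒ blocked
-y: ray from bracket(0, 2) has no placed part ⇒ clear

+x: blocked by shaft; -x: clear; -y: clear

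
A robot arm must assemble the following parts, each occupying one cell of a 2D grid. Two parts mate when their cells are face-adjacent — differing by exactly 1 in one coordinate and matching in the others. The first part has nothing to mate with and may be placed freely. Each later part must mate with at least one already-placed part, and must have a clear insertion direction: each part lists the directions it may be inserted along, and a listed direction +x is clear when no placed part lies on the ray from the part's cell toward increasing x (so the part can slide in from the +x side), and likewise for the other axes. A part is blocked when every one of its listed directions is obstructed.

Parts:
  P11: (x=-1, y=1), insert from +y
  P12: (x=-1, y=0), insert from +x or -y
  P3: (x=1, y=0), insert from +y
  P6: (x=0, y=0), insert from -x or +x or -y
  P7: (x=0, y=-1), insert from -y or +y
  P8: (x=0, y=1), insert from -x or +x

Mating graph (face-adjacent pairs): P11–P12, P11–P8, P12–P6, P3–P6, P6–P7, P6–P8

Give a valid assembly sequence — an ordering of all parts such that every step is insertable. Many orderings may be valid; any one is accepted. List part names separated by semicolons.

1. P7@(0, -1) [-y clear] — {P7}
2. P6@(0, 0) [-x clear] — {P6, P7}
3. P12@(-1, 0) [-y clear] — {P12, P6, P7}
4. P3@(1, 0) [+y clear] — {P12, P3, P6, P7}
5. P11@(-1, 1) [+y clear] — {P11, P12, P3, P6, P7}
6. P8@(0, 1) [+x clear] — {P11, P12, P3, P6, P7, P8}

P7; P6; P12; P3; P11; P8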